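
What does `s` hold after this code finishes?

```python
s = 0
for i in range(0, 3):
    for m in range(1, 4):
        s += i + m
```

27

i=0,m=1: s = 0+1 = 1
i=0,m=2: s = 1+2 = 3
i=0,m=3: s = 3+3 = 6
i=1,m=1: s = 6+2 = 8
i=1,m=2: s = 8+3 = 11
i=1,m=3: s = 11+4 = 15
i=2,m=1: s = 15+3 = 18
i=2,m=2: s = 18+4 = 22
i=2,m=3: s = 22+5 = 27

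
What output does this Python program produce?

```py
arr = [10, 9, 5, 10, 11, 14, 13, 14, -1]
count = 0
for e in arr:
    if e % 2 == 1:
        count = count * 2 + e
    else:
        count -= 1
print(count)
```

207

e=10: not odd, count = 0-1 = -1
e=9: odd, count = (-1)*2+9 = 7
e=5: odd, count = 7*2+5 = 19
e=10: not odd, count = 19-1 = 18
e=11: odd, count = 18*2+11 = 47
e=14: not odd, count = 47-1 = 46
e=13: odd, count = 46*2+13 = 105
e=14: not odd, count = 105-1 = 104
e=-1: odd, count = 104*2+(-1) = 207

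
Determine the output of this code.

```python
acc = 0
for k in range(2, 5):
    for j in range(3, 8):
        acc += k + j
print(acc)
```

120

k=2,j=3: acc = 0+5 = 5
k=2,j=4: acc = 5+6 = 11
k=2,j=5: acc = 11+7 = 18
k=2,j=6: acc = 18+8 = 26
k=2,j=7: acc = 26+9 = 35
k=3,j=3: acc = 35+6 = 41
k=3,j=4: acc = 41+7 = 48
k=3,j=5: acc = 48+8 = 56
k=3,j=6: acc = 56+9 = 65
k=3,j=7: acc = 65+10 = 75
k=4,j=3: acc = 75+7 = 82
k=4,j=4: acc = 82+8 = 90
k=4,j=5: acc = 90+9 = 99
k=4,j=6: acc = 99+10 = 109
k=4,j=7: acc = 109+11 = 120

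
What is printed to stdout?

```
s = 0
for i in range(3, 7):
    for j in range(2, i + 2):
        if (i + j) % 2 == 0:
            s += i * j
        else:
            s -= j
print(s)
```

104

i=3,j=2: odd sum, s = 0-2 = -2
i=3,j=3: even sum, s = (-2)+9 = 7
i=3,j=4: odd sum, s = 7-4 = 3
i=4,j=2: even sum, s = 3+8 = 11
i=4,j=3: odd sum, s = 11-3 = 8
i=4,j=4: even sum, s = 8+16 = 24
i=4,j=5: odd sum, s = 24-5 = 19
i=5,j=2: odd sum, s = 19-2 = 17
i=5,j=3: even sum, s = 17+15 = 32
i=5,j=4: odd sum, s = 32-4 = 28
i=5,j=5: even sum, s = 28+25 = 53
i=5,j=6: odd sum, s = 53-6 = 47
i=6,j=2: even sum, s = 47+12 = 59
i=6,j=3: odd sum, s = 59-3 = 56
i=6,j=4: even sum, s = 56+24 = 80
i=6,j=5: odd sum, s = 80-5 = 75
i=6,j=6: even sum, s = 75+36 = 111
i=6,j=7: odd sum, s = 111-7 = 104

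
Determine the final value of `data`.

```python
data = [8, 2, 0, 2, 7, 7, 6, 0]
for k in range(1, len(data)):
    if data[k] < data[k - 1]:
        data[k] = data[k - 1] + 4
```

[8, 12, 16, 20, 24, 28, 32, 36]

k=1: 2<8, data[1] = 8+4 = 12 → [8, 12, 0, 2, 7, 7, 6, 0]
k=2: 0<12, data[2] = 12+4 = 16 → [8, 12, 16, 2, 7, 7, 6, 0]
k=3: 2<16, data[3] = 16+4 = 20 → [8, 12, 16, 20, 7, 7, 6, 0]
k=4: 7<20, data[4] = 20+4 = 24 → [8, 12, 16, 20, 24, 7, 6, 0]
k=5: 7<24, data[5] = 24+4 = 28 → [8, 12, 16, 20, 24, 28, 6, 0]
k=6: 6<28, data[6] = 28+4 = 32 → [8, 12, 16, 20, 24, 28, 32, 0]
k=7: 0<32, data[7] = 32+4 = 36 → [8, 12, 16, 20, 24, 28, 32, 36]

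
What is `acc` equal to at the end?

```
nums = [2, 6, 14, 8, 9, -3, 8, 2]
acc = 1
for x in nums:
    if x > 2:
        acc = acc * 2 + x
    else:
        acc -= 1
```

263

x=2: not >2, acc = 1-1 = 0
x=6: >2, acc = 0*2+6 = 6
x=14: >2, acc = 6*2+14 = 26
x=8: >2, acc = 26*2+8 = 60
x=9: >2, acc = 60*2+9 = 129
x=-3: not >2, acc = 129-1 = 128
x=8: >2, acc = 128*2+8 = 264
x=2: not >2, acc = 264-1 = 263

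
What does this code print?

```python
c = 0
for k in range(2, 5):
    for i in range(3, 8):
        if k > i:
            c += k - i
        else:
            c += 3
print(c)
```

43

k=2,i=3: not 2>3, c = 0+3 = 3
k=2,i=4: not 2>4, c = 3+3 = 6
k=2,i=5: not 2>5, c = 6+3 = 9
k=2,i=6: not 2>6, c = 9+3 = 12
k=2,i=7: not 2>7, c = 12+3 = 15
k=3,i=3: not 3>3, c = 15+3 = 18
k=3,i=4: not 3>4, c = 18+3 = 21
k=3,i=5: not 3>5, c = 21+3 = 24
k=3,i=6: not 3>6, c = 24+3 = 27
k=3,i=7: not 3>7, c = 27+3 = 30
k=4,i=3: 4>3, c = 30+1 = 31
k=4,i=4: not 4>4, c = 31+3 = 34
k=4,i=5: not 4>5, c = 34+3 = 37
k=4,i=6: not 4>6, c = 37+3 = 40
k=4,i=7: not 4>7, c = 40+3 = 43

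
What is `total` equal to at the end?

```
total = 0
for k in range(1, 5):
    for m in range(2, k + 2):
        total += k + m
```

k=1,m=2: total = 0+3 = 3
k=2,m=2: total = 3+4 = 7
k=2,m=3: total = 7+5 = 12
k=3,m=2: total = 12+5 = 17
k=3,m=3: total = 17+6 = 23
k=3,m=4: total = 23+7 = 30
k=4,m=2: total = 30+6 = 36
k=4,m=3: total = 36+7 = 43
k=4,m=4: total = 43+8 = 51
k=4,m=5: total = 51+9 = 60

60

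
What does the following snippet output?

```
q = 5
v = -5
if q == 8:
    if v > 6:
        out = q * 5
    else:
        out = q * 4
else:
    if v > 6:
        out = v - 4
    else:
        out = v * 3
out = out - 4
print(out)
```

-19

q=5, v=-5
q == 8 is False; v > 6 is False
→ out = v * 3 = -15
out = (-15)-4 = -19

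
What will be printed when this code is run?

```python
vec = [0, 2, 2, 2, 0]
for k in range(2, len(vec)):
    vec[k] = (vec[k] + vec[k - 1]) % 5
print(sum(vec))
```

8

k=2: vec[2] = (2+2)%5 = 4 → [0, 2, 4, 2, 0]
k=3: vec[3] = (2+4)%5 = 1 → [0, 2, 4, 1, 0]
k=4: vec[4] = (0+1)%5 = 1 → [0, 2, 4, 1, 1]
sum = 8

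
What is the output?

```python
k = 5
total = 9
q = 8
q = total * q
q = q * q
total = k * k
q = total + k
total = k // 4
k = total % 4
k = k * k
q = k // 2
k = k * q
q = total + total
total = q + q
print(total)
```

q = 9*8 = 72
q = 72*72 = 5184
total = 5*5 = 25
q = 25+5 = 30
total = 5//4 = 1
k = 1%4 = 1
k = 1*1 = 1
q = 1//2 = 0
k = 1*0 = 0
q = 1+1 = 2
total = 2+2 = 4

4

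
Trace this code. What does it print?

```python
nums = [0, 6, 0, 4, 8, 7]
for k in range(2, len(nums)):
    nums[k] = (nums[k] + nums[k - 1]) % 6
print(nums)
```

[0, 6, 0, 4, 0, 1]

k=2: nums[2] = (0+6)%6 = 0 → [0, 6, 0, 4, 8, 7]
k=3: nums[3] = (4+0)%6 = 4 → [0, 6, 0, 4, 8, 7]
k=4: nums[4] = (8+4)%6 = 0 → [0, 6, 0, 4, 0, 7]
k=5: nums[5] = (7+0)%6 = 1 → [0, 6, 0, 4, 0, 1]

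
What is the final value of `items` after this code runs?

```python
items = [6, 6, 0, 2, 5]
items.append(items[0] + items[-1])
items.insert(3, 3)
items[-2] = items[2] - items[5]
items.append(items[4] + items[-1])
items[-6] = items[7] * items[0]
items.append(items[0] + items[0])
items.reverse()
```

[12, 13, 11, -5, 2, 3, 78, 6, 6]

append items[0]+items[-1] = 6+5 = 11 → [6, 6, 0, 2, 5, 11]
insert 3 at 3 → [6, 6, 0, 3, 2, 5, 11]
items[-2] = items[2]-items[5] = 0-5 = -5 → [6, 6, 0, 3, 2, -5, 11]
append items[4]+items[-1] = 2+11 = 13 → [6, 6, 0, 3, 2, -5, 11, 13]
items[-6] = items[7]*items[0] = 13*6 = 78 → [6, 6, 78, 3, 2, -5, 11, 13]
append items[0]+items[0] = 6+6 = 12 → [6, 6, 78, 3, 2, -5, 11, 13, 12]
reverse → [12, 13, 11, -5, 2, 3, 78, 6, 6]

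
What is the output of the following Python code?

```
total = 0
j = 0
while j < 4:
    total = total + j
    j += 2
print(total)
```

2

j=0: total = 0+0 = 0
j=2: total = 0+2 = 2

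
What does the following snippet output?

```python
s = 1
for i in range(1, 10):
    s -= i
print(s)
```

-44

i=1: s = 1-1 = 0
i=2: s = 0-2 = -2
i=3: s = (-2)-3 = -5
i=4: s = (-5)-4 = -9
i=5: s = (-9)-5 = -14
i=6: s = (-14)-6 = -20
i=7: s = (-20)-7 = -27
i=8: s = (-27)-8 = -35
i=9: s = (-35)-9 = -44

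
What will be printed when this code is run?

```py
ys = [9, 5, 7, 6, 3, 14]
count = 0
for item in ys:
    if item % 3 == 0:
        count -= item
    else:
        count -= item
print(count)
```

-44

item=9: %3==0, count = 0-9 = -9
item=5: not %3==0, count = (-9)-5 = -14
item=7: not %3==0, count = (-14)-7 = -21
item=6: %3==0, count = (-21)-6 = -27
item=3: %3==0, count = (-27)-3 = -30
item=14: not %3==0, count = (-30)-14 = -44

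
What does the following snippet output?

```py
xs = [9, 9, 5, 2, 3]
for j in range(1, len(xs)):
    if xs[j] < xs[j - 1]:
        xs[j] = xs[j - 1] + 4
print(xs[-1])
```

j=1: 9>=9, unchanged → [9, 9, 5, 2, 3]
j=2: 5<9, xs[2] = 9+4 = 13 → [9, 9, 13, 2, 3]
j=3: 2<13, xs[3] = 13+4 = 17 → [9, 9, 13, 17, 3]
j=4: 3<17, xs[4] = 17+4 = 21 → [9, 9, 13, 17, 21]

21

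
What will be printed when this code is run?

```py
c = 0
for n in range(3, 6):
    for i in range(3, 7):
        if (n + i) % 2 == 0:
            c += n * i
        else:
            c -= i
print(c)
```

76

n=3,i=3: even sum, c = 0+9 = 9
n=3,i=4: odd sum, c = 9-4 = 5
n=3,i=5: even sum, c = 5+15 = 20
n=3,i=6: odd sum, c = 20-6 = 14
n=4,i=3: odd sum, c = 14-3 = 11
n=4,i=4: even sum, c = 11+16 = 27
n=4,i=5: odd sum, c = 27-5 = 22
n=4,i=6: even sum, c = 22+24 = 46
n=5,i=3: even sum, c = 46+15 = 61
n=5,i=4: odd sum, c = 61-4 = 57
n=5,i=5: even sum, c = 57+25 = 82
n=5,i=6: odd sum, c = 82-6 = 76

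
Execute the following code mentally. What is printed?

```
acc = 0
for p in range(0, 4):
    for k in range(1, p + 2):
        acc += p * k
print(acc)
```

45

p=0,k=1: acc = 0+0 = 0
p=1,k=1: acc = 0+1 = 1
p=1,k=2: acc = 1+2 = 3
p=2,k=1: acc = 3+2 = 5
p=2,k=2: acc = 5+4 = 9
p=2,k=3: acc = 9+6 = 15
p=3,k=1: acc = 15+3 = 18
p=3,k=2: acc = 18+6 = 24
p=3,k=3: acc = 24+9 = 33
p=3,k=4: acc = 33+12 = 45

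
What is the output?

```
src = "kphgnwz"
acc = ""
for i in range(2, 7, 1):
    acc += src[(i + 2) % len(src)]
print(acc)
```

nwzkp

i=2: add src[4]='n' → 'n'
i=3: add src[5]='w' → 'nw'
i=4: add src[6]='z' → 'nwz'
i=5: add src[0]='k' → 'nwzk'
i=6: add src[1]='p' → 'nwzkp'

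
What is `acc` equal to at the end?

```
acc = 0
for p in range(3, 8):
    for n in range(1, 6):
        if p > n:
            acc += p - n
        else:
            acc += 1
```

60

p=3,n=1: 3>1, acc = 0+2 = 2
p=3,n=2: 3>2, acc = 2+1 = 3
p=3,n=3: not 3>3, acc = 3+1 = 4
p=3,n=4: not 3>4, acc = 4+1 = 5
p=3,n=5: not 3>5, acc = 5+1 = 6
p=4,n=1: 4>1, acc = 6+3 = 9
p=4,n=2: 4>2, acc = 9+2 = 11
p=4,n=3: 4>3, acc = 11+1 = 12
p=4,n=4: not 4>4, acc = 12+1 = 13
p=4,n=5: not 4>5, acc = 13+1 = 14
p=5,n=1: 5>1, acc = 14+4 = 18
p=5,n=2: 5>2, acc = 18+3 = 21
p=5,n=3: 5>3, acc = 21+2 = 23
p=5,n=4: 5>4, acc = 23+1 = 24
p=5,n=5: not 5>5, acc = 24+1 = 25
p=6,n=1: 6>1, acc = 25+5 = 30
p=6,n=2: 6>2, acc = 30+4 = 34
p=6,n=3: 6>3, acc = 34+3 = 37
p=6,n=4: 6>4, acc = 37+2 = 39
p=6,n=5: 6>5, acc = 39+1 = 40
p=7,n=1: 7>1, acc = 40+6 = 46
p=7,n=2: 7>2, acc = 46+5 = 51
p=7,n=3: 7>3, acc = 51+4 = 55
p=7,n=4: 7>4, acc = 55+3 = 58
p=7,n=5: 7>5, acc = 58+2 = 60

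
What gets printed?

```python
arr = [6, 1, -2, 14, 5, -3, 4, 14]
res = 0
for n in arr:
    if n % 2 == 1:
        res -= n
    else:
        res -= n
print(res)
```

n=6: not odd, res = 0-6 = -6
n=1: odd, res = (-6)-1 = -7
n=-2: not odd, res = (-7)-(-2) = -5
n=14: not odd, res = (-5)-14 = -19
n=5: odd, res = (-19)-5 = -24
n=-3: odd, res = (-24)-(-3) = -21
n=4: not odd, res = (-21)-4 = -25
n=14: not odd, res = (-25)-14 = -39

-39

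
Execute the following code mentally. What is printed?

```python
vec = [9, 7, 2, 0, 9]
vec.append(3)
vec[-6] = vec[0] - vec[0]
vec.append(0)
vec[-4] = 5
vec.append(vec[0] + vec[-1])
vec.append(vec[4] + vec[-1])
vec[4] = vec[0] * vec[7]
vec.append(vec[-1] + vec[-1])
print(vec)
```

append 3 → [9, 7, 2, 0, 9, 3]
vec[-6] = vec[0]-vec[0] = 9-9 = 0 → [0, 7, 2, 0, 9, 3]
append 0 → [0, 7, 2, 0, 9, 3, 0]
vec[-4] = 5 → [0, 7, 2, 5, 9, 3, 0]
append vec[0]+vec[-1] = 0+0 = 0 → [0, 7, 2, 5, 9, 3, 0, 0]
append vec[4]+vec[-1] = 9+0 = 9 → [0, 7, 2, 5, 9, 3, 0, 0, 9]
vec[4] = vec[0]*vec[7] = 0*0 = 0 → [0, 7, 2, 5, 0, 3, 0, 0, 9]
append vec[-1]+vec[-1] = 9+9 = 18 → [0, 7, 2, 5, 0, 3, 0, 0, 9, 18]

[0, 7, 2, 5, 0, 3, 0, 0, 9, 18]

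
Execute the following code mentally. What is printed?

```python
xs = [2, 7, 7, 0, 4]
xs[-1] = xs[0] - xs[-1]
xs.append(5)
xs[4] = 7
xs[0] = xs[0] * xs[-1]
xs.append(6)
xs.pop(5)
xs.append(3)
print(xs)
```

[10, 7, 7, 0, 7, 6, 3]

xs[-1] = xs[0]-xs[-1] = 2-4 = -2 → [2, 7, 7, 0, -2]
append 5 → [2, 7, 7, 0, -2, 5]
xs[4] = 7 → [2, 7, 7, 0, 7, 5]
xs[0] = xs[0]*xs[-1] = 2*5 = 10 → [10, 7, 7, 0, 7, 5]
append 6 → [10, 7, 7, 0, 7, 5, 6]
pop(5) removes 5 → [10, 7, 7, 0, 7, 6]
append 3 → [10, 7, 7, 0, 7, 6, 3]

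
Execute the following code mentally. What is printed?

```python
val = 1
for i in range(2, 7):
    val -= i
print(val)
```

-19

i=2: val = 1-2 = -1
i=3: val = (-1)-3 = -4
i=4: val = (-4)-4 = -8
i=5: val = (-8)-5 = -13
i=6: val = (-13)-6 = -19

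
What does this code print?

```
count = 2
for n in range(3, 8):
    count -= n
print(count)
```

-23

n=3: count = 2-3 = -1
n=4: count = (-1)-4 = -5
n=5: count = (-5)-5 = -10
n=6: count = (-10)-6 = -16
n=7: count = (-16)-7 = -23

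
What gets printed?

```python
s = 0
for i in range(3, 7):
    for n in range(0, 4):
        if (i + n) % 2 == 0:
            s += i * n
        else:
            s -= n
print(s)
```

40

i=3,n=0: odd sum, s = 0-0 = 0
i=3,n=1: even sum, s = 0+3 = 3
i=3,n=2: odd sum, s = 3-2 = 1
i=3,n=3: even sum, s = 1+9 = 10
i=4,n=0: even sum, s = 10+0 = 10
i=4,n=1: odd sum, s = 10-1 = 9
i=4,n=2: even sum, s = 9+8 = 17
i=4,n=3: odd sum, s = 17-3 = 14
i=5,n=0: odd sum, s = 14-0 = 14
i=5,n=1: even sum, s = 14+5 = 19
i=5,n=2: odd sum, s = 19-2 = 17
i=5,n=3: even sum, s = 17+15 = 32
i=6,n=0: even sum, s = 32+0 = 32
i=6,n=1: odd sum, s = 32-1 = 31
i=6,n=2: even sum, s = 31+12 = 43
i=6,n=3: odd sum, s = 43-3 = 40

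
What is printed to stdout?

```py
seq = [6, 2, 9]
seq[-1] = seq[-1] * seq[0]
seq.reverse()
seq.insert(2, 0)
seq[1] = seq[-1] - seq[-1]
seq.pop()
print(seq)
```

[54, 0, 0]

seq[-1] = seq[-1]*seq[0] = 9*6 = 54 → [6, 2, 54]
reverse → [54, 2, 6]
insert 0 at 2 → [54, 2, 0, 6]
seq[1] = seq[-1]-seq[-1] = 6-6 = 0 → [54, 0, 0, 6]
pop() removes 6 → [54, 0, 0]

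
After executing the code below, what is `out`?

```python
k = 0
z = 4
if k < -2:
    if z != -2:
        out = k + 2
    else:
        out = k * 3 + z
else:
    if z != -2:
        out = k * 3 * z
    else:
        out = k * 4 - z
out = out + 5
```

k=0, z=4
k < -2 is False; z != -2 is True
→ out = k * 3 * z = 0
out = 0+5 = 5

5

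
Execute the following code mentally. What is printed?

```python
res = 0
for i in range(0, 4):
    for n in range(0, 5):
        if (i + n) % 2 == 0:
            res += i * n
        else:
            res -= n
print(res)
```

i=0,n=0: even sum, res = 0+0 = 0
i=0,n=1: odd sum, res = 0-1 = -1
i=0,n=2: even sum, res = (-1)+0 = -1
i=0,n=3: odd sum, res = (-1)-3 = -4
i=0,n=4: even sum, res = (-4)+0 = -4
i=1,n=0: odd sum, res = (-4)-0 = -4
i=1,n=1: even sum, res = (-4)+1 = -3
i=1,n=2: odd sum, res = (-3)-2 = -5
i=1,n=3: even sum, res = (-5)+3 = -2
i=1,n=4: odd sum, res = (-2)-4 = -6
i=2,n=0: even sum, res = (-6)+0 = -6
i=2,n=1: odd sum, res = (-6)-1 = -7
i=2,n=2: even sum, res = (-7)+4 = -3
i=2,n=3: odd sum, res = (-3)-3 = -6
i=2,n=4: even sum, res = (-6)+8 = 2
i=3,n=0: odd sum, res = 2-0 = 2
i=3,n=1: even sum, res = 2+3 = 5
i=3,n=2: odd sum, res = 5-2 = 3
i=3,n=3: even sum, res = 3+9 = 12
i=3,n=4: odd sum, res = 12-4 = 8

8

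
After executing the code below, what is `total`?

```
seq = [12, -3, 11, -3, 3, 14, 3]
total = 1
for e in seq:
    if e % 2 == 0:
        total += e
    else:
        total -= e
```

16

e=12: even, total = 1+12 = 13
e=-3: not even, total = 13-(-3) = 16
e=11: not even, total = 16-11 = 5
e=-3: not even, total = 5-(-3) = 8
e=3: not even, total = 8-3 = 5
e=14: even, total = 5+14 = 19
e=3: not even, total = 19-3 = 16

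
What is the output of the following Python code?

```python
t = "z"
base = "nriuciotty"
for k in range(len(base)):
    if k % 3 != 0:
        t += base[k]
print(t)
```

zricitt

k=0: skip
k=1: add 'r' → 'zr'
k=2: add 'i' → 'zri'
k=3: skip
k=4: add 'c' → 'zric'
k=5: add 'i' → 'zrici'
k=6: skip
k=7: add 't' → 'zricit'
k=8: add 't' → 'zricitt'
k=9: skip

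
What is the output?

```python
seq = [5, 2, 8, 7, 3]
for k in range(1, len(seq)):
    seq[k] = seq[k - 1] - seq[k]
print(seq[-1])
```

-15

k=1: seq[1] = 5-2 = 3 → [5, 3, 8, 7, 3]
k=2: seq[2] = 3-8 = -5 → [5, 3, -5, 7, 3]
k=3: seq[3] = (-5)-7 = -12 → [5, 3, -5, -12, 3]
k=4: seq[4] = (-12)-3 = -15 → [5, 3, -5, -12, -15]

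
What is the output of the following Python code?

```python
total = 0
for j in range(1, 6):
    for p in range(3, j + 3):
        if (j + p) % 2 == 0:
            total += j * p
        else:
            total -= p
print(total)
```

125

j=1,p=3: even sum, total = 0+3 = 3
j=2,p=3: odd sum, total = 3-3 = 0
j=2,p=4: even sum, total = 0+8 = 8
j=3,p=3: even sum, total = 8+9 = 17
j=3,p=4: odd sum, total = 17-4 = 13
j=3,p=5: even sum, total = 13+15 = 28
j=4,p=3: odd sum, total = 28-3 = 25
j=4,p=4: even sum, total = 25+16 = 41
j=4,p=5: odd sum, total = 41-5 = 36
j=4,p=6: even sum, total = 36+24 = 60
j=5,p=3: even sum, total = 60+15 = 75
j=5,p=4: odd sum, total = 75-4 = 71
j=5,p=5: even sum, total = 71+25 = 96
j=5,p=6: odd sum, total = 96-6 = 90
j=5,p=7: even sum, total = 90+35 = 125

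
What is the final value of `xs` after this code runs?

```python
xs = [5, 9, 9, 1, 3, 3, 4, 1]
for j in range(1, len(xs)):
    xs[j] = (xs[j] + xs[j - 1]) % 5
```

[5, 4, 3, 4, 2, 0, 4, 0]

j=1: xs[1] = (9+5)%5 = 4 → [5, 4, 9, 1, 3, 3, 4, 1]
j=2: xs[2] = (9+4)%5 = 3 → [5, 4, 3, 1, 3, 3, 4, 1]
j=3: xs[3] = (1+3)%5 = 4 → [5, 4, 3, 4, 3, 3, 4, 1]
j=4: xs[4] = (3+4)%5 = 2 → [5, 4, 3, 4, 2, 3, 4, 1]
j=5: xs[5] = (3+2)%5 = 0 → [5, 4, 3, 4, 2, 0, 4, 1]
j=6: xs[6] = (4+0)%5 = 4 → [5, 4, 3, 4, 2, 0, 4, 1]
j=7: xs[7] = (1+4)%5 = 0 → [5, 4, 3, 4, 2, 0, 4, 0]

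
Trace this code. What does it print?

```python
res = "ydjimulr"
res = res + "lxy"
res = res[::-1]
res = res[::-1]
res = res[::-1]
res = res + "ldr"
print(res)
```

yxlrlumijdyldr

+ 'lxy' → 'ydjimulrlxy'
reverse → 'yxlrlumijdy'
reverse → 'ydjimulrlxy'
reverse → 'yxlrlumijdy'
+ 'ldr' → 'yxlrlumijdyldr'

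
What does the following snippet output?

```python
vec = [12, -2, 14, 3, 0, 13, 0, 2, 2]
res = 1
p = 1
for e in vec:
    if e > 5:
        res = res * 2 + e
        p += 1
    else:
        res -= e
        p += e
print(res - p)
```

86

e=12: >5, res = 1*2+12 = 14; p=2
e=-2: not >5, res = 14-(-2) = 16; p=0
e=14: >5, res = 16*2+14 = 46; p=1
e=3: not >5, res = 46-3 = 43; p=4
e=0: not >5, res = 43-0 = 43; p=4
e=13: >5, res = 43*2+13 = 99; p=5
e=0: not >5, res = 99-0 = 99; p=5
e=2: not >5, res = 99-2 = 97; p=7
e=2: not >5, res = 97-2 = 95; p=9
res-p = 95-9 = 86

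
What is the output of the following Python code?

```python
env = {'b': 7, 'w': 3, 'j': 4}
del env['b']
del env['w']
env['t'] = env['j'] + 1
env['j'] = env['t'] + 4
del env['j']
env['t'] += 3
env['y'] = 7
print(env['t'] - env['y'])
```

del 'b' → {'w': 3, 'j': 4}
del 'w' → {'j': 4}
env['t'] = env['j']+1 = 5 → {'j': 4, 't': 5}
env['j'] = env['t']+4 = 9 → {'j': 9, 't': 5}
del 'j' → {'t': 5}
env['t'] = 5+3 = 8 → {'t': 8}
env['y'] = 7 → {'t': 8, 'y': 7}
env['t']-env['y'] = 8-7 = 1

1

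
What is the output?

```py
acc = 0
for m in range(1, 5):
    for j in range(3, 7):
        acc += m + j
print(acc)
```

112

m=1,j=3: acc = 0+4 = 4
m=1,j=4: acc = 4+5 = 9
m=1,j=5: acc = 9+6 = 15
m=1,j=6: acc = 15+7 = 22
m=2,j=3: acc = 22+5 = 27
m=2,j=4: acc = 27+6 = 33
m=2,j=5: acc = 33+7 = 40
m=2,j=6: acc = 40+8 = 48
m=3,j=3: acc = 48+6 = 54
m=3,j=4: acc = 54+7 = 61
m=3,j=5: acc = 61+8 = 69
m=3,j=6: acc = 69+9 = 78
m=4,j=3: acc = 78+7 = 85
m=4,j=4: acc = 85+8 = 93
m=4,j=5: acc = 93+9 = 102
m=4,j=6: acc = 102+10 = 112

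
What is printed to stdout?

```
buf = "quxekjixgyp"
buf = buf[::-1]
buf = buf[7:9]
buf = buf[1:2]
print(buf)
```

x

reverse → 'pygxijkexuq'
slice [7:9] → 'ex'
slice [1:2] → 'x'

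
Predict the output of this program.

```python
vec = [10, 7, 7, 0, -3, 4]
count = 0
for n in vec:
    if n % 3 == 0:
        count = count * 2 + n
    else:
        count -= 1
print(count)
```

-16

n=10: not %3==0, count = 0-1 = -1
n=7: not %3==0, count = (-1)-1 = -2
n=7: not %3==0, count = (-2)-1 = -3
n=0: %3==0, count = (-3)*2+0 = -6
n=-3: %3==0, count = (-6)*2+(-3) = -15
n=4: not %3==0, count = (-15)-1 = -16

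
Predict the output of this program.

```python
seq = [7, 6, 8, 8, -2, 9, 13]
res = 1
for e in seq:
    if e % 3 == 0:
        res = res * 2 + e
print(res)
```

e=7: not %3==0
e=6: %3==0, res = 1*2+6 = 8
e=8: not %3==0
e=8: not %3==0
e=-2: not %3==0
e=9: %3==0, res = 8*2+9 = 25
e=13: not %3==0

25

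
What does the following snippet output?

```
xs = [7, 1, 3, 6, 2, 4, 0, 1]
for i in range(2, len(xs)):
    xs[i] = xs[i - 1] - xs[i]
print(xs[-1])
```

-15

i=2: xs[2] = 1-3 = -2 → [7, 1, -2, 6, 2, 4, 0, 1]
i=3: xs[3] = (-2)-6 = -8 → [7, 1, -2, -8, 2, 4, 0, 1]
i=4: xs[4] = (-8)-2 = -10 → [7, 1, -2, -8, -10, 4, 0, 1]
i=5: xs[5] = (-10)-4 = -14 → [7, 1, -2, -8, -10, -14, 0, 1]
i=6: xs[6] = (-14)-0 = -14 → [7, 1, -2, -8, -10, -14, -14, 1]
i=7: xs[7] = (-14)-1 = -15 → [7, 1, -2, -8, -10, -14, -14, -15]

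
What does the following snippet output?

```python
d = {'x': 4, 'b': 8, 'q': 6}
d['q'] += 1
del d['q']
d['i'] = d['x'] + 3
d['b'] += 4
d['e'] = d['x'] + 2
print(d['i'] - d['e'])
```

1

d['q'] = 6+1 = 7 → {'x': 4, 'b': 8, 'q': 7}
del 'q' → {'x': 4, 'b': 8}
d['i'] = d['x']+3 = 7 → {'x': 4, 'b': 8, 'i': 7}
d['b'] = 8+4 = 12 → {'x': 4, 'b': 12, 'i': 7}
d['e'] = d['x']+2 = 6 → {'x': 4, 'b': 12, 'i': 7, 'e': 6}
d['i']-d['e'] = 7-6 = 1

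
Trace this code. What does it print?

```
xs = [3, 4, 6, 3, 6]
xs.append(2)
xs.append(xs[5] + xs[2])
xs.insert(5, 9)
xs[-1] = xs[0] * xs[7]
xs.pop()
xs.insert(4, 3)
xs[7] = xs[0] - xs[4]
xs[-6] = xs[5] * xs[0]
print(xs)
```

[3, 4, 18, 3, 3, 6, 9, 0]

append 2 → [3, 4, 6, 3, 6, 2]
append xs[5]+xs[2] = 2+6 = 8 → [3, 4, 6, 3, 6, 2, 8]
insert 9 at 5 → [3, 4, 6, 3, 6, 9, 2, 8]
xs[-1] = xs[0]*xs[7] = 3*8 = 24 → [3, 4, 6, 3, 6, 9, 2, 24]
pop() removes 24 → [3, 4, 6, 3, 6, 9, 2]
insert 3 at 4 → [3, 4, 6, 3, 3, 6, 9, 2]
xs[7] = xs[0]-xs[4] = 3-3 = 0 → [3, 4, 6, 3, 3, 6, 9, 0]
xs[-6] = xs[5]*xs[0] = 6*3 = 18 → [3, 4, 18, 3, 3, 6, 9, 0]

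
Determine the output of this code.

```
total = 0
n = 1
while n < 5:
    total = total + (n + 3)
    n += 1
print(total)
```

22

n=1: total = 0+4 = 4
n=2: total = 4+5 = 9
n=3: total = 9+6 = 15
n=4: total = 15+7 = 22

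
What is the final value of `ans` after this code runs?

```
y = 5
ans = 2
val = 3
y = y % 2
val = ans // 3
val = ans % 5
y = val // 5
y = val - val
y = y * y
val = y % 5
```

2

y = 5%2 = 1
val = 2//3 = 0
val = 2%5 = 2
y = 2//5 = 0
y = 2-2 = 0
y = 0*0 = 0
val = 0%5 = 0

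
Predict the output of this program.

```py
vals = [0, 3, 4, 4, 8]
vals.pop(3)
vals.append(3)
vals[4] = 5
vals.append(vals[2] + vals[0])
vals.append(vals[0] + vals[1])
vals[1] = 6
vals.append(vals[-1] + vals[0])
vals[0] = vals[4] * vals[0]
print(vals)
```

pop(3) removes 4 → [0, 3, 4, 8]
append 3 → [0, 3, 4, 8, 3]
vals[4] = 5 → [0, 3, 4, 8, 5]
append vals[2]+vals[0] = 4+0 = 4 → [0, 3, 4, 8, 5, 4]
append vals[0]+vals[1] = 0+3 = 3 → [0, 3, 4, 8, 5, 4, 3]
vals[1] = 6 → [0, 6, 4, 8, 5, 4, 3]
append vals[-1]+vals[0] = 3+0 = 3 → [0, 6, 4, 8, 5, 4, 3, 3]
vals[0] = vals[4]*vals[0] = 5*0 = 0 → [0, 6, 4, 8, 5, 4, 3, 3]

[0, 6, 4, 8, 5, 4, 3, 3]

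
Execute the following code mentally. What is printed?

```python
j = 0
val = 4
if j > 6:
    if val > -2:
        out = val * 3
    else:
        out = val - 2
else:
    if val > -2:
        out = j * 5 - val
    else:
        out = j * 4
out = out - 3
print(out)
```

-7

j=0, val=4
j > 6 is False; val > -2 is True
→ out = j * 5 - val = -4
out = (-4)-3 = -7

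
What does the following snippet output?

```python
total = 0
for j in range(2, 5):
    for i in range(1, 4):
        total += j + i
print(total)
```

45

j=2,i=1: total = 0+3 = 3
j=2,i=2: total = 3+4 = 7
j=2,i=3: total = 7+5 = 12
j=3,i=1: total = 12+4 = 16
j=3,i=2: total = 16+5 = 21
j=3,i=3: total = 21+6 = 27
j=4,i=1: total = 27+5 = 32
j=4,i=2: total = 32+6 = 38
j=4,i=3: total = 38+7 = 45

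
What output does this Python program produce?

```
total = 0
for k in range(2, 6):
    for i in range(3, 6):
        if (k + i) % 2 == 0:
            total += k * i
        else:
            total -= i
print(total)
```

k=2,i=3: odd sum, total = 0-3 = -3
k=2,i=4: even sum, total = (-3)+8 = 5
k=2,i=5: odd sum, total = 5-5 = 0
k=3,i=3: even sum, total = 0+9 = 9
k=3,i=4: odd sum, total = 9-4 = 5
k=3,i=5: even sum, total = 5+15 = 20
k=4,i=3: odd sum, total = 20-3 = 17
k=4,i=4: even sum, total = 17+16 = 33
k=4,i=5: odd sum, total = 33-5 = 28
k=5,i=3: even sum, total = 28+15 = 43
k=5,i=4: odd sum, total = 43-4 = 39
k=5,i=5: even sum, total = 39+25 = 64

64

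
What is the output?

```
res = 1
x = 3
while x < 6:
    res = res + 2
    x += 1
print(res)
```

x=3: res = 1+2 = 3
x=4: res = 3+2 = 5
x=5: res = 5+2 = 7

7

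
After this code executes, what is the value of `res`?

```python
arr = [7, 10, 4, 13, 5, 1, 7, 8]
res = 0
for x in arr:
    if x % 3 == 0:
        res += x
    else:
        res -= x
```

-55

x=7: not %3==0, res = 0-7 = -7
x=10: not %3==0, res = (-7)-10 = -17
x=4: not %3==0, res = (-17)-4 = -21
x=13: not %3==0, res = (-21)-13 = -34
x=5: not %3==0, res = (-34)-5 = -39
x=1: not %3==0, res = (-39)-1 = -40
x=7: not %3==0, res = (-40)-7 = -47
x=8: not %3==0, res = (-47)-8 = -55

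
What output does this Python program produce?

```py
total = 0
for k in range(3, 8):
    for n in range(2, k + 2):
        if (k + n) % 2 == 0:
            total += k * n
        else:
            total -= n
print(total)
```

k=3,n=2: odd sum, total = 0-2 = -2
k=3,n=3: even sum, total = (-2)+9 = 7
k=3,n=4: odd sum, total = 7-4 = 3
k=4,n=2: even sum, total = 3+8 = 11
k=4,n=3: odd sum, total = 11-3 = 8
k=4,n=4: even sum, total = 8+16 = 24
k=4,n=5: odd sum, total = 24-5 = 19
k=5,n=2: odd sum, total = 19-2 = 17
k=5,n=3: even sum, total = 17+15 = 32
k=5,n=4: odd sum, total = 32-4 = 28
k=5,n=5: even sum, total = 28+25 = 53
k=5,n=6: odd sum, total = 53-6 = 47
k=6,n=2: even sum, total = 47+12 = 59
k=6,n=3: odd sum, total = 59-3 = 56
k=6,n=4: even sum, total = 56+24 = 80
k=6,n=5: odd sum, total = 80-5 = 75
k=6,n=6: even sum, total = 75+36 = 111
k=6,n=7: odd sum, total = 111-7 = 104
k=7,n=2: odd sum, total = 104-2 = 102
k=7,n=3: even sum, total = 102+21 = 123
k=7,n=4: odd sum, total = 123-4 = 119
k=7,n=5: even sum, total = 119+35 = 154
k=7,n=6: odd sum, total = 154-6 = 148
k=7,n=7: even sum, total = 148+49 = 197
k=7,n=8: odd sum, total = 197-8 = 189

189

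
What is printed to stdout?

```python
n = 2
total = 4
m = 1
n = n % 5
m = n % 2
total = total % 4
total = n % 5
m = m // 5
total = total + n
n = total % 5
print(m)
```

n = 2%5 = 2
m = 2%2 = 0
total = 4%4 = 0
total = 2%5 = 2
m = 0//5 = 0
total = 2+2 = 4
n = 4%5 = 4

0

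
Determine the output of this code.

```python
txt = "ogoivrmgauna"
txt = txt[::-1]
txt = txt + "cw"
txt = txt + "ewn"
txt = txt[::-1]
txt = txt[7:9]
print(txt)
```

oi

reverse → 'anuagmrviogo'
+ 'cw' → 'anuagmrviogocw'
+ 'ewn' → 'anuagmrviogocwewn'
reverse → 'nwewcogoivrmgauna'
slice [7:9] → 'oi'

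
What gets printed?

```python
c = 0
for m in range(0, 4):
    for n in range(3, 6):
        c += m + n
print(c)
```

66

m=0,n=3: c = 0+3 = 3
m=0,n=4: c = 3+4 = 7
m=0,n=5: c = 7+5 = 12
m=1,n=3: c = 12+4 = 16
m=1,n=4: c = 16+5 = 21
m=1,n=5: c = 21+6 = 27
m=2,n=3: c = 27+5 = 32
m=2,n=4: c = 32+6 = 38
m=2,n=5: c = 38+7 = 45
m=3,n=3: c = 45+6 = 51
m=3,n=4: c = 51+7 = 58
m=3,n=5: c = 58+8 = 66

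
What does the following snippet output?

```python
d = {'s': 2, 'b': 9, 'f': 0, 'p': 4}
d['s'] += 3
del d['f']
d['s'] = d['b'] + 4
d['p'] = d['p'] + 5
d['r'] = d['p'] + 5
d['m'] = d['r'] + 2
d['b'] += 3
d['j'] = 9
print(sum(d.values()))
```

d['s'] = 2+3 = 5 → {'s': 5, 'b': 9, 'f': 0, 'p': 4}
del 'f' → {'s': 5, 'b': 9, 'p': 4}
d['s'] = d['b']+4 = 13 → {'s': 13, 'b': 9, 'p': 4}
d['p'] = d['p']+5 = 9 → {'s': 13, 'b': 9, 'p': 9}
d['r'] = d['p']+5 = 14 → {'s': 13, 'b': 9, 'p': 9, 'r': 14}
d['m'] = d['r']+2 = 16 → {'s': 13, 'b': 9, 'p': 9, 'r': 14, 'm': 16}
d['b'] = 9+3 = 12 → {'s': 13, 'b': 12, 'p': 9, 'r': 14, 'm': 16}
d['j'] = 9 → {'s': 13, 'b': 12, 'p': 9, 'r': 14, 'm': 16, 'j': 9}
sum of values = 73

73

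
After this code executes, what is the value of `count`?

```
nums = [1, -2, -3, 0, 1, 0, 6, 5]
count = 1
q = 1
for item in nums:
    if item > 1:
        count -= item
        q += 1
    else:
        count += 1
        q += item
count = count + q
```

item=1: not >1, count = 1+1 = 2; q=2
item=-2: not >1, count = 2+1 = 3; q=0
item=-3: not >1, count = 3+1 = 4; q=-3
item=0: not >1, count = 4+1 = 5; q=-3
item=1: not >1, count = 5+1 = 6; q=-2
item=0: not >1, count = 6+1 = 7; q=-2
item=6: >1, count = 7-6 = 1; q=-1
item=5: >1, count = 1-5 = -4; q=0
count+q = (-4)+0 = -4

-4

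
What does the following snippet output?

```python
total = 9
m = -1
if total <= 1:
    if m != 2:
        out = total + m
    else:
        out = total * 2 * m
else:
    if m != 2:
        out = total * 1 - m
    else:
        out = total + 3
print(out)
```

total=9, m=-1
total <= 1 is False; m != 2 is True
→ out = total * 1 - m = 10

10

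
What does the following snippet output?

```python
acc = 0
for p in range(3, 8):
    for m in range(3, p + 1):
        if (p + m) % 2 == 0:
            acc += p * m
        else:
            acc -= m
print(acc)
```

205

p=3,m=3: even sum, acc = 0+9 = 9
p=4,m=3: odd sum, acc = 9-3 = 6
p=4,m=4: even sum, acc = 6+16 = 22
p=5,m=3: even sum, acc = 22+15 = 37
p=5,m=4: odd sum, acc = 37-4 = 33
p=5,m=5: even sum, acc = 33+25 = 58
p=6,m=3: odd sum, acc = 58-3 = 55
p=6,m=4: even sum, acc = 55+24 = 79
p=6,m=5: odd sum, acc = 79-5 = 74
p=6,m=6: even sum, acc = 74+36 = 110
p=7,m=3: even sum, acc = 110+21 = 131
p=7,m=4: odd sum, acc = 131-4 = 127
p=7,m=5: even sum, acc = 127+35 = 162
p=7,m=6: odd sum, acc = 162-6 = 156
p=7,m=7: even sum, acc = 156+49 = 205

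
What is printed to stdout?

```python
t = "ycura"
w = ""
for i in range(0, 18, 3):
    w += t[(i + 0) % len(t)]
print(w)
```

yrcauy

i=0: add t[0]='y' → 'y'
i=3: add t[3]='r' → 'yr'
i=6: add t[1]='c' → 'yrc'
i=9: add t[4]='a' → 'yrca'
i=12: add t[2]='u' → 'yrcau'
i=15: add t[0]='y' → 'yrcauy'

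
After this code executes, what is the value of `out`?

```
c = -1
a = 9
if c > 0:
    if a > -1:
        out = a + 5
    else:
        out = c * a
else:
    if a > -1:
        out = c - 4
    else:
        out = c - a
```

c=-1, a=9
c > 0 is False; a > -1 is True
→ out = c - 4 = -5

-5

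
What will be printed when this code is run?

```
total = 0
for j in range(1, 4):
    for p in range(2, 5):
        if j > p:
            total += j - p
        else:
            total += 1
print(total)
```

j=1,p=2: not 1>2, total = 0+1 = 1
j=1,p=3: not 1>3, total = 1+1 = 2
j=1,p=4: not 1>4, total = 2+1 = 3
j=2,p=2: not 2>2, total = 3+1 = 4
j=2,p=3: not 2>3, total = 4+1 = 5
j=2,p=4: not 2>4, total = 5+1 = 6
j=3,p=2: 3>2, total = 6+1 = 7
j=3,p=3: not 3>3, total = 7+1 = 8
j=3,p=4: not 3>4, total = 8+1 = 9

9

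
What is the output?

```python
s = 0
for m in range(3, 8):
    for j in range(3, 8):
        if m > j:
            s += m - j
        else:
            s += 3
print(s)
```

m=3,j=3: not 3>3, s = 0+3 = 3
m=3,j=4: not 3>4, s = 3+3 = 6
m=3,j=5: not 3>5, s = 6+3 = 9
m=3,j=6: not 3>6, s = 9+3 = 12
m=3,j=7: not 3>7, s = 12+3 = 15
m=4,j=3: 4>3, s = 15+1 = 16
m=4,j=4: not 4>4, s = 16+3 = 19
m=4,j=5: not 4>5, s = 19+3 = 22
m=4,j=6: not 4>6, s = 22+3 = 25
m=4,j=7: not 4>7, s = 25+3 = 28
m=5,j=3: 5>3, s = 28+2 = 30
m=5,j=4: 5>4, s = 30+1 = 31
m=5,j=5: not 5>5, s = 31+3 = 34
m=5,j=6: not 5>6, s = 34+3 = 37
m=5,j=7: not 5>7, s = 37+3 = 40
m=6,j=3: 6>3, s = 40+3 = 43
m=6,j=4: 6>4, s = 43+2 = 45
m=6,j=5: 6>5, s = 45+1 = 46
m=6,j=6: not 6>6, s = 46+3 = 49
m=6,j=7: not 6>7, s = 49+3 = 52
m=7,j=3: 7>3, s = 52+4 = 56
m=7,j=4: 7>4, s = 56+3 = 59
m=7,j=5: 7>5, s = 59+2 = 61
m=7,j=6: 7>6, s = 61+1 = 62
m=7,j=7: not 7>7, s = 62+3 = 65

65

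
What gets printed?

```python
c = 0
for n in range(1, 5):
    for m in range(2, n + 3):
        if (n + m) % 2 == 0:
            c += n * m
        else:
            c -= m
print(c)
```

68

n=1,m=2: odd sum, c = 0-2 = -2
n=1,m=3: even sum, c = (-2)+3 = 1
n=2,m=2: even sum, c = 1+4 = 5
n=2,m=3: odd sum, c = 5-3 = 2
n=2,m=4: even sum, c = 2+8 = 10
n=3,m=2: odd sum, c = 10-2 = 8
n=3,m=3: even sum, c = 8+9 = 17
n=3,m=4: odd sum, c = 17-4 = 13
n=3,m=5: even sum, c = 13+15 = 28
n=4,m=2: even sum, c = 28+8 = 36
n=4,m=3: odd sum, c = 36-3 = 33
n=4,m=4: even sum, c = 33+16 = 49
n=4,m=5: odd sum, c = 49-5 = 44
n=4,m=6: even sum, c = 44+24 = 68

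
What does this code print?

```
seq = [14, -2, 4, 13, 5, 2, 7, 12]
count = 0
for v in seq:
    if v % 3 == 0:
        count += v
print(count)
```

12

v=14: not %3==0
v=-2: not %3==0
v=4: not %3==0
v=13: not %3==0
v=5: not %3==0
v=2: not %3==0
v=7: not %3==0
v=12: %3==0, count = 0+12 = 12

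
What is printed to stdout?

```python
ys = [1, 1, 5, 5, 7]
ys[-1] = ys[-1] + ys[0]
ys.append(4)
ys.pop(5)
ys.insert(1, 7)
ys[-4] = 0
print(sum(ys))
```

ys[-1] = ys[-1]+ys[0] = 7+1 = 8 → [1, 1, 5, 5, 8]
append 4 → [1, 1, 5, 5, 8, 4]
pop(5) removes 4 → [1, 1, 5, 5, 8]
insert 7 at 1 → [1, 7, 1, 5, 5, 8]
ys[-4] = 0 → [1, 7, 0, 5, 5, 8]
sum = 26

26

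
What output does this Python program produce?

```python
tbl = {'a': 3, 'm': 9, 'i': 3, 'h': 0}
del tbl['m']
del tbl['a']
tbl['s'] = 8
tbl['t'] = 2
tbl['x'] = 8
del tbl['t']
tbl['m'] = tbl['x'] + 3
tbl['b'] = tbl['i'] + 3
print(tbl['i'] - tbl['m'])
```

-8

del 'm' → {'a': 3, 'i': 3, 'h': 0}
del 'a' → {'i': 3, 'h': 0}
tbl['s'] = 8 → {'i': 3, 'h': 0, 's': 8}
tbl['t'] = 2 → {'i': 3, 'h': 0, 's': 8, 't': 2}
tbl['x'] = 8 → {'i': 3, 'h': 0, 's': 8, 't': 2, 'x': 8}
del 't' → {'i': 3, 'h': 0, 's': 8, 'x': 8}
tbl['m'] = tbl['x']+3 = 11 → {'i': 3, 'h': 0, 's': 8, 'x': 8, 'm': 11}
tbl['b'] = tbl['i']+3 = 6 → {'i': 3, 'h': 0, 's': 8, 'x': 8, 'm': 11, 'b': 6}
tbl['i']-tbl['m'] = 3-11 = -8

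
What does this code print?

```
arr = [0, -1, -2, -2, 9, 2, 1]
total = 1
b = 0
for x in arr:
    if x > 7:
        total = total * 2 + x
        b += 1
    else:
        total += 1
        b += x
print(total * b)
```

-21

x=0: not >7, total = 1+1 = 2; b=0
x=-1: not >7, total = 2+1 = 3; b=-1
x=-2: not >7, total = 3+1 = 4; b=-3
x=-2: not >7, total = 4+1 = 5; b=-5
x=9: >7, total = 5*2+9 = 19; b=-4
x=2: not >7, total = 19+1 = 20; b=-2
x=1: not >7, total = 20+1 = 21; b=-1
total*b = 21*(-1) = -21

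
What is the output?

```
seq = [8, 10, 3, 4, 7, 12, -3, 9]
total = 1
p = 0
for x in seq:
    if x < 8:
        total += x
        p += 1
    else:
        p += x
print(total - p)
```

x=8: not <8; p=8
x=10: not <8; p=18
x=3: <8, total = 1+3 = 4; p=19
x=4: <8, total = 4+4 = 8; p=20
x=7: <8, total = 8+7 = 15; p=21
x=12: not <8; p=33
x=-3: <8, total = 15+(-3) = 12; p=34
x=9: not <8; p=43
total-p = 12-43 = -31

-31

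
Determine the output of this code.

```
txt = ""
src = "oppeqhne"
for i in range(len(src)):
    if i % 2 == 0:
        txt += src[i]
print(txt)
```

i=0: add 'o' → 'o'
i=1: skip
i=2: add 'p' → 'op'
i=3: skip
i=4: add 'q' → 'opq'
i=5: skip
i=6: add 'n' → 'opqn'
i=7: skip

opqn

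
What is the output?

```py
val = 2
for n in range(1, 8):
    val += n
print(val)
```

30

n=1: val = 2+1 = 3
n=2: val = 3+2 = 5
n=3: val = 5+3 = 8
n=4: val = 8+4 = 12
n=5: val = 12+5 = 17
n=6: val = 17+6 = 23
n=7: val = 23+7 = 30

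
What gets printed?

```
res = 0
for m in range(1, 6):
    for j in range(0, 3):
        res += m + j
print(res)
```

60

m=1,j=0: res = 0+1 = 1
m=1,j=1: res = 1+2 = 3
m=1,j=2: res = 3+3 = 6
m=2,j=0: res = 6+2 = 8
m=2,j=1: res = 8+3 = 11
m=2,j=2: res = 11+4 = 15
m=3,j=0: res = 15+3 = 18
m=3,j=1: res = 18+4 = 22
m=3,j=2: res = 22+5 = 27
m=4,j=0: res = 27+4 = 31
m=4,j=1: res = 31+5 = 36
m=4,j=2: res = 36+6 = 42
m=5,j=0: res = 42+5 = 47
m=5,j=1: res = 47+6 = 53
m=5,j=2: res = 53+7 = 60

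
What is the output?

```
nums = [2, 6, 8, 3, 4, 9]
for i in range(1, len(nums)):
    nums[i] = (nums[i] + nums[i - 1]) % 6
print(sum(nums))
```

16

i=1: nums[1] = (6+2)%6 = 2 → [2, 2, 8, 3, 4, 9]
i=2: nums[2] = (8+2)%6 = 4 → [2, 2, 4, 3, 4, 9]
i=3: nums[3] = (3+4)%6 = 1 → [2, 2, 4, 1, 4, 9]
i=4: nums[4] = (4+1)%6 = 5 → [2, 2, 4, 1, 5, 9]
i=5: nums[5] = (9+5)%6 = 2 → [2, 2, 4, 1, 5, 2]
sum = 16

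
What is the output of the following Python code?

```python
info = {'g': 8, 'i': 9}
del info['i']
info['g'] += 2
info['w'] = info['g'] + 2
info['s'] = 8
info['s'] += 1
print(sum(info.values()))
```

del 'i' → {'g': 8}
info['g'] = 8+2 = 10 → {'g': 10}
info['w'] = info['g']+2 = 12 → {'g': 10, 'w': 12}
info['s'] = 8 → {'g': 10, 'w': 12, 's': 8}
info['s'] = 8+1 = 9 → {'g': 10, 'w': 12, 's': 9}
sum of values = 31

31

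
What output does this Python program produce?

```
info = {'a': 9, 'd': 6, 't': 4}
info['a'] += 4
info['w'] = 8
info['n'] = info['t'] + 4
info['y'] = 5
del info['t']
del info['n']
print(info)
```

info['a'] = 9+4 = 13 → {'a': 13, 'd': 6, 't': 4}
info['w'] = 8 → {'a': 13, 'd': 6, 't': 4, 'w': 8}
info['n'] = info['t']+4 = 8 → {'a': 13, 'd': 6, 't': 4, 'w': 8, 'n': 8}
info['y'] = 5 → {'a': 13, 'd': 6, 't': 4, 'w': 8, 'n': 8, 'y': 5}
del 't' → {'a': 13, 'd': 6, 'w': 8, 'n': 8, 'y': 5}
del 'n' → {'a': 13, 'd': 6, 'w': 8, 'y': 5}

{'a': 13, 'd': 6, 'w': 8, 'y': 5}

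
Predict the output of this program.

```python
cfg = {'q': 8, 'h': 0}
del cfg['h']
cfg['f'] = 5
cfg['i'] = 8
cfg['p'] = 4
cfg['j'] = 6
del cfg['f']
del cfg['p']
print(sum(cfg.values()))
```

22

del 'h' → {'q': 8}
cfg['f'] = 5 → {'q': 8, 'f': 5}
cfg['i'] = 8 → {'q': 8, 'f': 5, 'i': 8}
cfg['p'] = 4 → {'q': 8, 'f': 5, 'i': 8, 'p': 4}
cfg['j'] = 6 → {'q': 8, 'f': 5, 'i': 8, 'p': 4, 'j': 6}
del 'f' → {'q': 8, 'i': 8, 'p': 4, 'j': 6}
del 'p' → {'q': 8, 'i': 8, 'j': 6}
sum of values = 22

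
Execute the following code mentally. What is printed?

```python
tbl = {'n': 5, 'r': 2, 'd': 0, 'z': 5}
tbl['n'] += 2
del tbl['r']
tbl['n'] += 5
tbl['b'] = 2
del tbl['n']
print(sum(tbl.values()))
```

7

tbl['n'] = 5+2 = 7 → {'n': 7, 'r': 2, 'd': 0, 'z': 5}
del 'r' → {'n': 7, 'd': 0, 'z': 5}
tbl['n'] = 7+5 = 12 → {'n': 12, 'd': 0, 'z': 5}
tbl['b'] = 2 → {'n': 12, 'd': 0, 'z': 5, 'b': 2}
del 'n' → {'d': 0, 'z': 5, 'b': 2}
sum of values = 7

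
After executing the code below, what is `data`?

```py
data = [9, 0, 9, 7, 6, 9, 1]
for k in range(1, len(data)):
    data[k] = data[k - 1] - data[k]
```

[9, 9, 0, -7, -13, -22, -23]

k=1: data[1] = 9-0 = 9 → [9, 9, 9, 7, 6, 9, 1]
k=2: data[2] = 9-9 = 0 → [9, 9, 0, 7, 6, 9, 1]
k=3: data[3] = 0-7 = -7 → [9, 9, 0, -7, 6, 9, 1]
k=4: data[4] = (-7)-6 = -13 → [9, 9, 0, -7, -13, 9, 1]
k=5: data[5] = (-13)-9 = -22 → [9, 9, 0, -7, -13, -22, 1]
k=6: data[6] = (-22)-1 = -23 → [9, 9, 0, -7, -13, -22, -23]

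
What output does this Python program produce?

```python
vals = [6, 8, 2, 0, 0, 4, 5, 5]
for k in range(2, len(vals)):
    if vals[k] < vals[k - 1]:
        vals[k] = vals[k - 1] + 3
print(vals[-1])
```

k=2: 2<8, vals[2] = 8+3 = 11 → [6, 8, 11, 0, 0, 4, 5, 5]
k=3: 0<11, vals[3] = 11+3 = 14 → [6, 8, 11, 14, 0, 4, 5, 5]
k=4: 0<14, vals[4] = 14+3 = 17 → [6, 8, 11, 14, 17, 4, 5, 5]
k=5: 4<17, vals[5] = 17+3 = 20 → [6, 8, 11, 14, 17, 20, 5, 5]
k=6: 5<20, vals[6] = 20+3 = 23 → [6, 8, 11, 14, 17, 20, 23, 5]
k=7: 5<23, vals[7] = 23+3 = 26 → [6, 8, 11, 14, 17, 20, 23, 26]

26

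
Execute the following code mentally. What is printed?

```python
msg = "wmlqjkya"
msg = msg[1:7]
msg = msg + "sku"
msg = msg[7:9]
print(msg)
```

slice [1:7] → 'mlqjky'
+ 'sku' → 'mlqjkysku'
slice [7:9] → 'ku'

ku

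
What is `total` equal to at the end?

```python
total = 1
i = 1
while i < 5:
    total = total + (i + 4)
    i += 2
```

13

i=1: total = 1+5 = 6
i=3: total = 6+7 = 13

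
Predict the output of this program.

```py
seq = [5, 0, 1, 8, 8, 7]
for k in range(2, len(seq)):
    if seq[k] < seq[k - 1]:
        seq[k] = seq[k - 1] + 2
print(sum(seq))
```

k=2: 1>=0, unchanged → [5, 0, 1, 8, 8, 7]
k=3: 8>=1, unchanged → [5, 0, 1, 8, 8, 7]
k=4: 8>=8, unchanged → [5, 0, 1, 8, 8, 7]
k=5: 7<8, seq[5] = 8+2 = 10 → [5, 0, 1, 8, 8, 10]
sum = 32

32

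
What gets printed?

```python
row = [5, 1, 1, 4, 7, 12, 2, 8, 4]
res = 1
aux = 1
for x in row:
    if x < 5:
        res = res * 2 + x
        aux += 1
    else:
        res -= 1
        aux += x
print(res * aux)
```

1444

x=5: not <5, res = 1-1 = 0; aux=6
x=1: <5, res = 0*2+1 = 1; aux=7
x=1: <5, res = 1*2+1 = 3; aux=8
x=4: <5, res = 3*2+4 = 10; aux=9
x=7: not <5, res = 10-1 = 9; aux=16
x=12: not <5, res = 9-1 = 8; aux=28
x=2: <5, res = 8*2+2 = 18; aux=29
x=8: not <5, res = 18-1 = 17; aux=37
x=4: <5, res = 17*2+4 = 38; aux=38
res*aux = 38*38 = 1444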